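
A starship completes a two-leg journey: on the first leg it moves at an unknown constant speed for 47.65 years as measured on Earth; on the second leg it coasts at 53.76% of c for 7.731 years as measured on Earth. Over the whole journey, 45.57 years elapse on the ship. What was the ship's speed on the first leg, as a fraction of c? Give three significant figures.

Leg 1: speed unknown; τ_1 = 47.65/γ_1.
Leg 2: β = 0.5376; γ = 1/√(1 − 0.5376²) = 1/√0.7110 = 1.186; τ_2 = 7.731/1.186 = 6.519 years.
Total proper time: τ_1 + 6.519 = 45.57, so τ_1 = 45.57 − 6.519 = 39.05 years.
γ_1 = 47.65/39.05 = 1.220; β = √(1 − 1/γ²) = √0.3283.

β = 0.573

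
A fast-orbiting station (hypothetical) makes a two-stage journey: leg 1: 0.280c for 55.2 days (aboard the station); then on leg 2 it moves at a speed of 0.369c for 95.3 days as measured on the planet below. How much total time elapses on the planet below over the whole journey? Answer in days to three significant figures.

Δt = 153 days

Leg 1: γ = 1/√(1 − 0.280²) = 25/24 ≈ 1.042; Δt_1 = 1.042 × 55.2 = 57.50 days.
Leg 2: 95.3 days is already measured on the planet below.
Total: 57.50 + 95.30 days.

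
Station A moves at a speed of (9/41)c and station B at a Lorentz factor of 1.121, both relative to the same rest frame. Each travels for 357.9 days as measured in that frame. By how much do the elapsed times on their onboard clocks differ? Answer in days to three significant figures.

A: γ = 1/√(1 − (9/41)²) = 41/40 = 1.025; τ_A = 357.9/1.025 = 349.2 days.
B: γ = 1.121; τ_B = 357.9/1.121 = 319.3 days.

|τ_A − τ_B| = 29.9 days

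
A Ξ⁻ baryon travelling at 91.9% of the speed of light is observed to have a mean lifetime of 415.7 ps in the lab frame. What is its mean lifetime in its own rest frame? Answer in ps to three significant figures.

τ₀ = 164 ps

β = 0.919; γ = 1/√(1 − 0.919²) = 1/√0.1554 = 2.536
The lab-frame lifetime is the dilated interval; the proper lifetime is τ₀ = Δt/γ = 415.7/2.536 ps.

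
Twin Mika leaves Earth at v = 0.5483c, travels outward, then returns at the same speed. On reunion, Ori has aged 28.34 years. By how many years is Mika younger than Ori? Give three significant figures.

γ = 1/√(1 − 0.5483²) = 1/√0.6994 = 1.196
Mika's elapsed proper time: τ = 28.34/1.196 = 23.70 years.
Age gap = Δt − τ = 28.34 − 23.70 years.

Δt − τ = 4.64 years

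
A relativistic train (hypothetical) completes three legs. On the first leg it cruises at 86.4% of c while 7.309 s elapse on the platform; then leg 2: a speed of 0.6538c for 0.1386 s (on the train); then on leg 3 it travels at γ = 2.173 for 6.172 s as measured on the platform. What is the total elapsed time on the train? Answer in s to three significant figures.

τ = 6.66 s

Leg 1: β = 0.864; γ = 1/√(1 − 0.864²) = 1/√0.2535 = 1.986; τ_1 = 7.309/1.986 = 3.680 s.
Leg 2: 0.1386 s is already measured on the train.
Leg 3: γ = 2.173; τ_3 = 6.172/2.173 = 2.840 s.
Total: 3.680 + 0.1386 + 2.840 s.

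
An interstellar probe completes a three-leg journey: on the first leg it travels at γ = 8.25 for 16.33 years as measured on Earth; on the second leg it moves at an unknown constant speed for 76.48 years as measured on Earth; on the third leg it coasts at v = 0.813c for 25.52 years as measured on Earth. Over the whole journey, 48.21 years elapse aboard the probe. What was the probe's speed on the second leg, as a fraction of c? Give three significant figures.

Leg 1: γ = 8.25; τ_1 = 16.33/8.250 = 1.979 years.
Leg 2: speed unknown; τ_2 = 76.48/γ_2.
Leg 3: γ = 1/√(1 − 0.813²) = 1/√0.3390 = 1.717; τ_3 = 25.52/1.717 = 14.86 years.
Total proper time: 1.979 + τ_2 + 14.86 = 48.21, so τ_2 = 48.21 − 16.84 = 31.37 years.
γ_2 = 76.48/31.37 = 2.438; β = √(1 − 1/γ²) = √0.8317.

β = 0.912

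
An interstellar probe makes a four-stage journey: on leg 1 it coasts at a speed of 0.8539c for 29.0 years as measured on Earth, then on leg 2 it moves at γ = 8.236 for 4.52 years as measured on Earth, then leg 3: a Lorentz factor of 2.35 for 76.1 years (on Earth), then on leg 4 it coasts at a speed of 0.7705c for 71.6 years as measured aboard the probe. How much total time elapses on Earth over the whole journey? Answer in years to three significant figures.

Δt = 222 years

Leg 1: 29.0 years is already measured on Earth.
Leg 2: 4.52 years is already measured on Earth.
Leg 3: 76.1 years is already measured on Earth.
Leg 4: γ = 1/√(1 − 0.7705²) = 1/√0.4063 = 1.569; Δt_4 = 1.569 × 71.6 = 112.3 years.
Total: 29.00 + 4.520 + 76.10 + 112.3 years.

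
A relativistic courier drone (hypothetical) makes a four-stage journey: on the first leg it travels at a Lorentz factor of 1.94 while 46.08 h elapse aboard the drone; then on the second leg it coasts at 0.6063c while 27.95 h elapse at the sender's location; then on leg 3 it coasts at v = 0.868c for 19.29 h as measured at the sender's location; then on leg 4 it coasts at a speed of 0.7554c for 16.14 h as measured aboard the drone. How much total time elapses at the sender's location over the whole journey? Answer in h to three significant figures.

Δt = 161 h

Leg 1: γ = 1.94; Δt_1 = 1.940 × 46.08 = 89.40 h.
Leg 2: 27.95 h is already measured at the sender's location.
Leg 3: 19.29 h is already measured at the sender's location.
Leg 4: γ = 1/√(1 − 0.7554²) = 1/√0.4294 = 1.526; Δt_4 = 1.526 × 16.14 = 24.63 h.
Total: 89.40 + 27.95 + 19.29 + 24.63 h.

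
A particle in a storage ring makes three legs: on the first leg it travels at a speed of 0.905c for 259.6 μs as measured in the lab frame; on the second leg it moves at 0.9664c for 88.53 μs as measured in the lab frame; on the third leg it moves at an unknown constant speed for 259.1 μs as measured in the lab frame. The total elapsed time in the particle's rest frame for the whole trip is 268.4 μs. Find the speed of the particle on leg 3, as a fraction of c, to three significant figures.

Leg 1: γ = 1/√(1 − 0.905²) = 1/√0.1810 = 2.351; τ_1 = 259.6/2.351 = 110.4 μs.
Leg 2: γ = 1/√(1 − 0.9664²) = 1/√0.06607 = 3.890; τ_2 = 88.53/3.890 = 22.76 μs.
Leg 3: speed unknown; τ_3 = 259.1/γ_3.
Total proper time: 110.4 + 22.76 + τ_3 = 268.4, so τ_3 = 268.4 − 133.2 = 135.2 μs.
γ_3 = 259.1/135.2 = 1.916; β = √(1 − 1/γ²) = √0.7277.

β = 0.853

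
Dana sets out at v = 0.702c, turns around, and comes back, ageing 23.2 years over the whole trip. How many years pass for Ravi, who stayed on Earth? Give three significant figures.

Δt = 32.6 years

γ = 1/√(1 − 0.702²) = 1/√0.5072 = 1.404
Earth-frame duration is the dilated interval: Δt = γτ = 1.404 × 23.2 years.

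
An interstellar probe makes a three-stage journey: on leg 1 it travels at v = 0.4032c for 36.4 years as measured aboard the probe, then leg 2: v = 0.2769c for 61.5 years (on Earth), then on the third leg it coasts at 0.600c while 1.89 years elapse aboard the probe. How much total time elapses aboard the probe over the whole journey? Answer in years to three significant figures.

τ = 97.4 years

Leg 1: 36.4 years is already measured aboard the probe.
Leg 2: γ = 1/√(1 − 0.2769²) = 1/√0.9233 = 1.041; τ_2 = 61.5/1.041 = 59.10 years.
Leg 3: 1.89 years is already measured aboard the probe.
Total: 36.40 + 59.10 + 1.890 years.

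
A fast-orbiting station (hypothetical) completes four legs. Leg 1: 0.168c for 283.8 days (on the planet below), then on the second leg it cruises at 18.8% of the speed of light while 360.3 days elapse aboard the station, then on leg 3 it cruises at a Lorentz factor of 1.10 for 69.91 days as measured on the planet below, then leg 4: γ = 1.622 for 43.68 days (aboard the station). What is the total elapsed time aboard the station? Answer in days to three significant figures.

τ = 747 days

Leg 1: γ = 1/√(1 − 0.168²) = 1/√0.9718 = 1.014; τ_1 = 283.8/1.014 = 279.8 days.
Leg 2: 360.3 days is already measured aboard the station.
Leg 3: γ = 1.10; τ_3 = 69.91/1.100 = 63.55 days.
Leg 4: 43.68 days is already measured aboard the station.
Total: 279.8 + 360.3 + 63.55 + 43.68 days.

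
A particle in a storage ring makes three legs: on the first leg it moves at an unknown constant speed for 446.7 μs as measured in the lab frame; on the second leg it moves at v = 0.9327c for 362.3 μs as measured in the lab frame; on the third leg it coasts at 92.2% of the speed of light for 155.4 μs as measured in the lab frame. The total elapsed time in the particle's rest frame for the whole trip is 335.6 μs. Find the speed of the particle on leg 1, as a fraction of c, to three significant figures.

Leg 1: speed unknown; τ_1 = 446.7/γ_1.
Leg 2: γ = 1/√(1 − 0.9327²) = 1/√0.1301 = 2.773; τ_2 = 362.3/2.773 = 130.7 μs.
Leg 3: β = 0.922; γ = 1/√(1 − 0.922²) = 1/√0.1499 = 2.583; τ_3 = 155.4/2.583 = 60.17 μs.
Total proper time: τ_1 + 130.7 + 60.17 = 335.6, so τ_1 = 335.6 − 190.8 = 144.8 μs.
γ_1 = 446.7/144.8 = 3.086; β = √(1 − 1/γ²) = √0.8950.

β = 0.946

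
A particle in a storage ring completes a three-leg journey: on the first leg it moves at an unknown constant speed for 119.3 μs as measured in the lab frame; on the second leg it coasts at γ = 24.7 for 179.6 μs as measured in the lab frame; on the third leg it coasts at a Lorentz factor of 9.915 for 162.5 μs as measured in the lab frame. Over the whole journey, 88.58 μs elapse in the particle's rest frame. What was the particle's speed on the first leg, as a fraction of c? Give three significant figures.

Leg 1: speed unknown; τ_1 = 119.3/γ_1.
Leg 2: γ = 24.7; τ_2 = 179.6/24.70 = 7.271 μs.
Leg 3: γ = 9.915; τ_3 = 162.5/9.915 = 16.39 μs.
Total proper time: τ_1 + 7.271 + 16.39 = 88.58, so τ_1 = 88.58 − 23.66 = 64.92 μs.
γ_1 = 119.3/64.92 = 1.838; β = √(1 − 1/γ²) = √0.7039.

β = 0.839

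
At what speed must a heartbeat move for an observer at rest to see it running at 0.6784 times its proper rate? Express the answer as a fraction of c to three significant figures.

Rate ratio = 1/γ, so γ = 1/0.6784 = 1.474.
β = √(1 − 1/γ²) = √(1 − 0.6784²) = √0.5398

β = 0.735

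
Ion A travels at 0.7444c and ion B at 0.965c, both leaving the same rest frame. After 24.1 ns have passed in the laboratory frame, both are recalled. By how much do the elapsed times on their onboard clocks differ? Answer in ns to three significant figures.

|τ_A − τ_B| = 9.77 ns

A: γ = 1/√(1 − 0.7444²) = 1/√0.4459 = 1.498; τ_A = 24.1/1.498 = 16.09 ns.
B: γ = 1/√(1 − 0.965²) = 1/√0.06878 = 3.813; τ_B = 24.1/3.813 = 6.320 ns.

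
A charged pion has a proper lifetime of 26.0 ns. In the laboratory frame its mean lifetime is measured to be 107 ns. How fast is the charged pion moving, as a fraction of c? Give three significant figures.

β = 0.970

γ = Δt/τ₀ = 107/26.0 = 4.115
β = √(1 − 1/γ²) = √(1 − 0.05904) = √0.9410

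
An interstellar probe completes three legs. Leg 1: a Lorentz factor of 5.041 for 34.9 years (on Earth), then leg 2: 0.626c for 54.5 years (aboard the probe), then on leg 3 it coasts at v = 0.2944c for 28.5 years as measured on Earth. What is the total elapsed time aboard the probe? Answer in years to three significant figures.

τ = 88.7 years

Leg 1: γ = 5.041; τ_1 = 34.9/5.041 = 6.923 years.
Leg 2: 54.5 years is already measured aboard the probe.
Leg 3: γ = 1/√(1 − 0.2944²) = 1/√0.9133 = 1.046; τ_3 = 28.5/1.046 = 27.24 years.
Total: 6.923 + 54.50 + 27.24 years.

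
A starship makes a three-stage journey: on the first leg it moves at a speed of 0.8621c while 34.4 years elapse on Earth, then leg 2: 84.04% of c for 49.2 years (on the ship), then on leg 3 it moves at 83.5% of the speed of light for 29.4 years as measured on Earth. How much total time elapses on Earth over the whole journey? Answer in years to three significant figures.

Δt = 155 years

Leg 1: 34.4 years is already measured on Earth.
Leg 2: β = 0.8404; γ = 1/√(1 − 0.8404²) = 1/√0.2937 = 1.845; Δt_2 = 1.845 × 49.2 = 90.78 years.
Leg 3: 29.4 years is already measured on Earth.
Total: 34.40 + 90.78 + 29.40 years.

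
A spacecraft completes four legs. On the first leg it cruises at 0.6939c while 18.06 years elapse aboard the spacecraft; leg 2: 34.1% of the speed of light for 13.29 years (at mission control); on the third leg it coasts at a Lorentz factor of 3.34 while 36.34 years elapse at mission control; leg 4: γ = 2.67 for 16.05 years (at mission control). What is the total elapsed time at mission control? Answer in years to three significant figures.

Leg 1: γ = 1/√(1 − 0.6939²) = 1/√0.5185 = 1.389; Δt_1 = 1.389 × 18.06 = 25.08 years.
Leg 2: 13.29 years is already measured at mission control.
Leg 3: 36.34 years is already measured at mission control.
Leg 4: 16.05 years is already measured at mission control.
Total: 25.08 + 13.29 + 36.34 + 16.05 years.

Δt = 90.8 years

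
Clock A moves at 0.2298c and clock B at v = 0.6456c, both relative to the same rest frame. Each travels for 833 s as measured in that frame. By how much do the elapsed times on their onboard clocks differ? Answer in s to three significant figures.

|τ_A − τ_B| = 175 s

A: γ = 1/√(1 − 0.2298²) = 1/√0.9472 = 1.027; τ_A = 833/1.027 = 810.7 s.
B: γ = 1/√(1 − 0.6456²) = 1/√0.5832 = 1.309; τ_B = 833/1.309 = 636.1 s.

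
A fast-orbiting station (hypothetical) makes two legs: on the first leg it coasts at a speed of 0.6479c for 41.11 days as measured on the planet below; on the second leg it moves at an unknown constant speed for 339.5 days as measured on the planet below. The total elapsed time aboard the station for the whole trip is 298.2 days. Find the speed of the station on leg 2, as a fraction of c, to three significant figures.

β = 0.618

Leg 1: γ = 1/√(1 − 0.6479²) = 1/√0.5802 = 1.313; τ_1 = 41.11/1.313 = 31.31 days.
Leg 2: speed unknown; τ_2 = 339.5/γ_2.
Total proper time: 31.31 + τ_2 = 298.2, so τ_2 = 298.2 − 31.31 = 266.9 days.
γ_2 = 339.5/266.9 = 1.272; β = √(1 − 1/γ²) = √0.3820.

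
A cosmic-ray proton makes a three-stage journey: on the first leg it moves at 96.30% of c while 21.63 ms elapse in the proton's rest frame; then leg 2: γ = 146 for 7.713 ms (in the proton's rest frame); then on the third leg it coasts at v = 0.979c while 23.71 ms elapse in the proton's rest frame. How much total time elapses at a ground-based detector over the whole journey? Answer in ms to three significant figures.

Δt = 1320 ms

Leg 1: β = 0.9630; γ = 1/√(1 − 0.9630²) = 1/√0.07263 = 3.711; Δt_1 = 3.711 × 21.63 = 80.26 ms.
Leg 2: γ = 146; Δt_2 = 146.0 × 7.713 = 1126 ms.
Leg 3: γ = 1/√(1 − 0.979²) = 1/√0.04156 = 4.905; Δt_3 = 4.905 × 23.71 = 116.3 ms.
Total: 80.26 + 1126 + 116.3 ms.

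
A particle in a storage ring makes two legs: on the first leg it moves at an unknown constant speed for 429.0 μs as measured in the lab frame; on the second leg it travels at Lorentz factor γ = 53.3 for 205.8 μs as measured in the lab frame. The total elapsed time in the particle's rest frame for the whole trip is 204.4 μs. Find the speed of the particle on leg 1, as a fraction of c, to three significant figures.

β = 0.884

Leg 1: speed unknown; τ_1 = 429.0/γ_1.
Leg 2: γ = 53.3; τ_2 = 205.8/53.30 = 3.861 μs.
Total proper time: τ_1 + 3.861 = 204.4, so τ_1 = 204.4 − 3.861 = 200.5 μs.
γ_1 = 429.0/200.5 = 2.139; β = √(1 − 1/γ²) = √0.7815.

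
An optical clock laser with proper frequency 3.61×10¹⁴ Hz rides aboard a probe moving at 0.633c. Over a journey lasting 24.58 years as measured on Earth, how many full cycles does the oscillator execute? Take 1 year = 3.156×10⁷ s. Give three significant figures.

N = 2.17×10²³

γ = 1/√(1 − 0.633²) = 1/√0.5993 = 1.292
The oscillator's own cycle count is N = f × τ where τ is the proper time aboard the probe. τ = Δt/γ = 24.58/1.292 = 19.03 years = 6.005×10⁸ s.
N = 3.61×10¹⁴ × 6.005×10⁸ = 2.168×10²³.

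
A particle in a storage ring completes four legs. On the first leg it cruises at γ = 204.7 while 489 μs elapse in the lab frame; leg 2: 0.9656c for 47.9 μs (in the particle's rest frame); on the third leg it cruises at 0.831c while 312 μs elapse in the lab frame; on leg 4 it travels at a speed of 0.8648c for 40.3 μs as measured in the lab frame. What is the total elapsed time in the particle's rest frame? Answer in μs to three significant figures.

τ = 244 μs

Leg 1: γ = 204.7; τ_1 = 489/204.7 = 2.389 μs.
Leg 2: 47.9 μs is already measured in the particle's rest frame.
Leg 3: γ = 1/√(1 − 0.831²) = 1/√0.3094 = 1.798; τ_3 = 312/1.798 = 173.6 μs.
Leg 4: γ = 1/√(1 − 0.8648²) = 1/√0.2521 = 1.992; τ_4 = 40.3/1.992 = 20.24 μs.
Total: 2.389 + 47.90 + 173.6 + 20.24 μs.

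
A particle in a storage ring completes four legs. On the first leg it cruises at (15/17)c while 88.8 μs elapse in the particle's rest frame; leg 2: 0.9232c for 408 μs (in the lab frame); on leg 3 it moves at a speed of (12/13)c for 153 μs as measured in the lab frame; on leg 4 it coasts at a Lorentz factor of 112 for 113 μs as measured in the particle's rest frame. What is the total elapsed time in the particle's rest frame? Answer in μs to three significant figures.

Leg 1: 88.8 μs is already measured in the particle's rest frame.
Leg 2: γ = 1/√(1 − 0.9232²) = 1/√0.1477 = 2.602; τ_2 = 408/2.602 = 156.8 μs.
Leg 3: γ = 1/√(1 − (12/13)²) = 13/5 = 2.600; τ_3 = 153/2.600 = 58.85 μs.
Leg 4: 113 μs is already measured in the particle's rest frame.
Total: 88.80 + 156.8 + 58.85 + 113.0 μs.

τ = 417 μs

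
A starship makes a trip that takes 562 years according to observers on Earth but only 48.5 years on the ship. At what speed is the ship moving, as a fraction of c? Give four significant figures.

The proper time is measured on the ship (both events occur at the ship's location); Δt is measured on Earth. γ = Δt/τ = 562/48.5 = 11.59.
β = √(1 − 1/γ²) = √(1 − 0.007448) = √0.9926

β = 0.9963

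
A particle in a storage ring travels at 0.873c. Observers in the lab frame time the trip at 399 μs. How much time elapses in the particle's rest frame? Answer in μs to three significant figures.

γ = 1/√(1 − 0.873²) = 1/√0.2379 = 2.050
The interval measured in the lab frame is the dilated one; the clock in the particle's rest frame measures the proper time τ = Δt/γ = 399/2.050 μs.

τ = 195 μs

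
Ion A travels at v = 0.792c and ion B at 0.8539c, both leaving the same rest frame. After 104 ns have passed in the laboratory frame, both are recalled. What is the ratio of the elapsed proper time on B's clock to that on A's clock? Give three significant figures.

A: γ = 1/√(1 − 0.792²) = 1/√0.3727 = 1.638. B: γ = 1/√(1 − 0.8539²) = 1/√0.2709 = 1.921.
τ_A/τ_B = γ_B/γ_A = 1.921/1.638 = 1.173, so τ_B/τ_A = 0.8524.

τ_B/τ_A = 0.852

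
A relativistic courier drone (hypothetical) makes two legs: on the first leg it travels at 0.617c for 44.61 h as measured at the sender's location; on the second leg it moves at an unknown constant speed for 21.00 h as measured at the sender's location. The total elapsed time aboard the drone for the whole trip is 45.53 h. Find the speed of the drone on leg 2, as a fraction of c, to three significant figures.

β = 0.868

Leg 1: γ = 1/√(1 − 0.617²) = 1/√0.6193 = 1.271; τ_1 = 44.61/1.271 = 35.11 h.
Leg 2: speed unknown; τ_2 = 21.00/γ_2.
Total proper time: 35.11 + τ_2 = 45.53, so τ_2 = 45.53 − 35.11 = 10.42 h.
γ_2 = 21.00/10.42 = 2.015; β = √(1 − 1/γ²) = √0.7536.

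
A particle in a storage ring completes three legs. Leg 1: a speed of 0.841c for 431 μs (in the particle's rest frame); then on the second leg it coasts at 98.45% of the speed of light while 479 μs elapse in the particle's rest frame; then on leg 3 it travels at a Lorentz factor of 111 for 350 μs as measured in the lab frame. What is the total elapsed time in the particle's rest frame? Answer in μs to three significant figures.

τ = 913 μs

Leg 1: 431 μs is already measured in the particle's rest frame.
Leg 2: 479 μs is already measured in the particle's rest frame.
Leg 3: γ = 111; τ_3 = 350/111.0 = 3.153 μs.
Total: 431.0 + 479.0 + 3.153 μs.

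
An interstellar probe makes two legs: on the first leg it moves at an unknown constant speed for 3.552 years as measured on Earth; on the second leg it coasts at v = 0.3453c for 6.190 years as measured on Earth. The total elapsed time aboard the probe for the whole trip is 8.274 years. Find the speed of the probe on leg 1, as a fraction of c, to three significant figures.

Leg 1: speed unknown; τ_1 = 3.552/γ_1.
Leg 2: γ = 1/√(1 − 0.3453²) = 1/√0.8808 = 1.066; τ_2 = 6.190/1.066 = 5.809 years.
Total proper time: τ_1 + 5.809 = 8.274, so τ_1 = 8.274 − 5.809 = 2.465 years.
γ_1 = 3.552/2.465 = 1.441; β = √(1 − 1/γ²) = √0.5185.

β = 0.720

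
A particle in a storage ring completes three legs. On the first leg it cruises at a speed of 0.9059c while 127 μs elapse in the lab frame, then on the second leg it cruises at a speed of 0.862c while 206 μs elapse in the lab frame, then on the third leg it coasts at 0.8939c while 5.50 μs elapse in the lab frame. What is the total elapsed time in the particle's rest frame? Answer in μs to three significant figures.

τ = 161 μs

Leg 1: γ = 1/√(1 − 0.9059²) = 1/√0.1793 = 2.361; τ_1 = 127/2.361 = 53.78 μs.
Leg 2: γ = 1/√(1 − 0.862²) = 1/√0.2570 = 1.973; τ_2 = 206/1.973 = 104.4 μs.
Leg 3: γ = 1/√(1 − 0.8939²) = 1/√0.2009 = 2.231; τ_3 = 5.50/2.231 = 2.465 μs.
Total: 53.78 + 104.4 + 2.465 μs.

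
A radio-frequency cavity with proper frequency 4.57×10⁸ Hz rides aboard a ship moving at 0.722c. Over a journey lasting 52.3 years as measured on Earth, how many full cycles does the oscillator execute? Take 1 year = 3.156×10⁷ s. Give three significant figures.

γ = 1/√(1 − 0.722²) = 1/√0.4787 = 1.445
The oscillator's own cycle count is N = f × τ where τ is the proper time on the ship. τ = Δt/γ = 52.3/1.445 = 36.19 years = 1.142×10⁹ s.
N = 4.57×10⁸ × 1.142×10⁹ = 5.219×10¹⁷.

N = 5.22×10¹⁷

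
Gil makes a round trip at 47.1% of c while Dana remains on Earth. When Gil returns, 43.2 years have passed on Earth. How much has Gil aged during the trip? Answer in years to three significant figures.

β = 0.471; γ = 1/√(1 − 0.471²) = 1/√0.7782 = 1.134
Gil's clock measures proper time along the trip: τ = Δt/γ = 43.2/1.134 years.

τ = 38.1 years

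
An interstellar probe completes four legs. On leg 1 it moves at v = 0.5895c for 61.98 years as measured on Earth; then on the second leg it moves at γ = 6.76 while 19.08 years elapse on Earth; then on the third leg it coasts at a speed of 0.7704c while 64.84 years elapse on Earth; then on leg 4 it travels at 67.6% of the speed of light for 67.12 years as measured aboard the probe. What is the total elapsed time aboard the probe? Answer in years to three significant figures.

Leg 1: γ = 1/√(1 − 0.5895²) = 1/√0.6525 = 1.238; τ_1 = 61.98/1.238 = 50.07 years.
Leg 2: γ = 6.76; τ_2 = 19.08/6.760 = 2.822 years.
Leg 3: γ = 1/√(1 − 0.7704²) = 1/√0.4065 = 1.568; τ_3 = 64.84/1.568 = 41.34 years.
Leg 4: 67.12 years is already measured aboard the probe.
Total: 50.07 + 2.822 + 41.34 + 67.12 years.

τ = 161 years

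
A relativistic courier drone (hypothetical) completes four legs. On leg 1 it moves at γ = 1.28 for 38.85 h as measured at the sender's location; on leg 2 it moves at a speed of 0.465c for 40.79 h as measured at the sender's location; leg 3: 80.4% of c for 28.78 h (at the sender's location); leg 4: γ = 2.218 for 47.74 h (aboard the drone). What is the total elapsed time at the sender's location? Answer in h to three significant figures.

Leg 1: 38.85 h is already measured at the sender's location.
Leg 2: 40.79 h is already measured at the sender's location.
Leg 3: 28.78 h is already measured at the sender's location.
Leg 4: γ = 2.218; Δt_4 = 2.218 × 47.74 = 105.9 h.
Total: 38.85 + 40.79 + 28.78 + 105.9 h.

Δt = 214 h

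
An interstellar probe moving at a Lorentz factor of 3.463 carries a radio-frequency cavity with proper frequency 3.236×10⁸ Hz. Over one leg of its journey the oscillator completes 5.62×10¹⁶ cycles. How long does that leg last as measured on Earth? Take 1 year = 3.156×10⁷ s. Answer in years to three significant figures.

γ = 3.463
Proper time for N cycles: τ = N/f = 5.62×10¹⁶/(3.236×10⁸) = 1.737×10⁸ s = 5.503 years.
Lab-frame duration Δt = γτ = 3.463 × 5.503 = 19.06 years.

Δt = 19.1 years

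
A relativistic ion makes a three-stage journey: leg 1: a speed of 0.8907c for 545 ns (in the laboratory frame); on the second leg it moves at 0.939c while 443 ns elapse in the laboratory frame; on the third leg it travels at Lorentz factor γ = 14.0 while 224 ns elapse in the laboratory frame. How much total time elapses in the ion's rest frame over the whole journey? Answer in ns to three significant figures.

Leg 1: γ = 1/√(1 − 0.8907²) = 1/√0.2067 = 2.200; τ_1 = 545/2.200 = 247.8 ns.
Leg 2: γ = 1/√(1 − 0.939²) = 1/√0.1183 = 2.908; τ_2 = 443/2.908 = 152.4 ns.
Leg 3: γ = 14.0; τ_3 = 224/14.00 = 16.00 ns.
Total: 247.8 + 152.4 + 16.00 ns.

τ = 416 ns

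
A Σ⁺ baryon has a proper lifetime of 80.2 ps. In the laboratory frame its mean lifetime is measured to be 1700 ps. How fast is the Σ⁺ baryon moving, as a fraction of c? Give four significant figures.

γ = Δt/τ₀ = 1700/80.2 = 21.20
β = √(1 − 1/γ²) = √(1 − 0.002226) = √0.9978

v = 0.9989c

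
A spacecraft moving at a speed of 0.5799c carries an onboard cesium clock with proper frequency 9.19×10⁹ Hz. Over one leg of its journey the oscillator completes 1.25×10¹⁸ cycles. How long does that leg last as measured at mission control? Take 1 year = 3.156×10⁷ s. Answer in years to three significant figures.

γ = 1/√(1 − 0.5799²) = 1/√0.6637 = 1.227
Proper time for N cycles: τ = N/f = 1.25×10¹⁸/(9.19×10⁹) = 1.360×10⁸ s = 4.310 years.
Lab-frame duration Δt = γτ = 1.227 × 4.310 = 5.290 years.

Δt = 5.29 years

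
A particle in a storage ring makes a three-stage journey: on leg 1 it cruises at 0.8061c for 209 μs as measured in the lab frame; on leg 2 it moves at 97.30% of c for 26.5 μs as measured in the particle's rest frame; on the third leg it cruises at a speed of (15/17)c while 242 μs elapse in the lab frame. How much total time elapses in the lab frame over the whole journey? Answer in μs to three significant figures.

Δt = 566 μs

Leg 1: 209 μs is already measured in the lab frame.
Leg 2: β = 0.9730; γ = 1/√(1 − 0.9730²) = 1/√0.05327 = 4.333; Δt_2 = 4.333 × 26.5 = 114.8 μs.
Leg 3: 242 μs is already measured in the lab frame.
Total: 209.0 + 114.8 + 242.0 μs.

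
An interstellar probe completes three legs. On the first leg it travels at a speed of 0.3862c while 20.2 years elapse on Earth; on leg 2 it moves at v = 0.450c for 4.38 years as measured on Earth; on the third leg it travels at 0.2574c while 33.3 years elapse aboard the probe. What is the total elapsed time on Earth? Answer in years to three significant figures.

Leg 1: 20.2 years is already measured on Earth.
Leg 2: 4.38 years is already measured on Earth.
Leg 3: γ = 1/√(1 − 0.2574²) = 1/√0.9337 = 1.035; Δt_3 = 1.035 × 33.3 = 34.46 years.
Total: 20.20 + 4.380 + 34.46 years.

Δt = 59.0 years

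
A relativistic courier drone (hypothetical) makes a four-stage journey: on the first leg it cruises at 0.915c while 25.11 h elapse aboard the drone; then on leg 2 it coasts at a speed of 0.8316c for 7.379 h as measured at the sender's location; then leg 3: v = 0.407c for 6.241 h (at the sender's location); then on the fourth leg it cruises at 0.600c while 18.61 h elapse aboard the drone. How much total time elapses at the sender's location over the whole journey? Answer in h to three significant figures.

Δt = 99.1 h

Leg 1: γ = 1/√(1 − 0.915²) = 1/√0.1628 = 2.479; Δt_1 = 2.479 × 25.11 = 62.24 h.
Leg 2: 7.379 h is already measured at the sender's location.
Leg 3: 6.241 h is already measured at the sender's location.
Leg 4: γ = 1/√(1 − 0.600²) = 5/4 = 1.250; Δt_4 = 1.250 × 18.61 = 23.26 h.
Total: 62.24 + 7.379 + 6.241 + 23.26 h.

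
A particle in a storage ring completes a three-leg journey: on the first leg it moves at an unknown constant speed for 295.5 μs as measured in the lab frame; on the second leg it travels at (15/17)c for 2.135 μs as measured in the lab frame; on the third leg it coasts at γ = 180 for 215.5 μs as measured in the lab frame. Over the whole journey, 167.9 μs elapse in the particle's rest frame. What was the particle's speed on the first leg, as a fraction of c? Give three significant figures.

Leg 1: speed unknown; τ_1 = 295.5/γ_1.
Leg 2: γ = 1/√(1 − (15/17)²) = 17/8 = 2.125; τ_2 = 2.135/2.125 = 1.005 μs.
Leg 3: γ = 180; τ_3 = 215.5/180.0 = 1.197 μs.
Total proper time: τ_1 + 1.005 + 1.197 = 167.9, so τ_1 = 167.9 − 2.202 = 165.7 μs.
γ_1 = 295.5/165.7 = 1.783; β = √(1 − 1/γ²) = √0.6856.

β = 0.828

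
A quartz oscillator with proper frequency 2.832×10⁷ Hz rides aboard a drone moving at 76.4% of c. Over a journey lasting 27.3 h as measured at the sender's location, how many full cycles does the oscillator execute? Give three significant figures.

N = 1.80×10¹²

β = 0.764; γ = 1/√(1 − 0.764²) = 1/√0.4163 = 1.550
The oscillator's own cycle count is N = f × τ where τ is the proper time aboard the drone. τ = Δt/γ = 27.3/1.550 = 17.61 h = 6.341×10⁴ s.
N = 2.832×10⁷ × 6.341×10⁴ = 1.796×10¹².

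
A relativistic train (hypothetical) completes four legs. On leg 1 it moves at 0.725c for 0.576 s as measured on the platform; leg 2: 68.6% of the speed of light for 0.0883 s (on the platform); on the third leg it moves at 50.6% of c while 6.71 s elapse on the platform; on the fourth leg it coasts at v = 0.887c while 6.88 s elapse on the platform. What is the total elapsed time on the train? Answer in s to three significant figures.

Leg 1: γ = 1/√(1 − 0.725²) = 1/√0.4744 = 1.452; τ_1 = 0.576/1.452 = 0.3967 s.
Leg 2: β = 0.686; γ = 1/√(1 − 0.686²) = 1/√0.5294 = 1.374; τ_2 = 0.0883/1.374 = 0.06425 s.
Leg 3: β = 0.506; γ = 1/√(1 − 0.506²) = 1/√0.7440 = 1.159; τ_3 = 6.71/1.159 = 5.788 s.
Leg 4: γ = 1/√(1 − 0.887²) = 1/√0.2132 = 2.166; τ_4 = 6.88/2.166 = 3.177 s.
Total: 0.3967 + 0.06425 + 5.788 + 3.177 s.

τ = 9.43 s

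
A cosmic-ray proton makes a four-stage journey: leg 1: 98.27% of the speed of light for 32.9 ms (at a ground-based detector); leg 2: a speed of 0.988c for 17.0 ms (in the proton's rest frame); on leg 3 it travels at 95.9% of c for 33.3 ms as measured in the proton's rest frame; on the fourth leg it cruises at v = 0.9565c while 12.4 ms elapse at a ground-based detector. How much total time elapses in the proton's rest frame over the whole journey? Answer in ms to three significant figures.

Leg 1: β = 0.9827; γ = 1/√(1 − 0.9827²) = 1/√0.03430 = 5.399; τ_1 = 32.9/5.399 = 6.093 ms.
Leg 2: 17.0 ms is already measured in the proton's rest frame.
Leg 3: 33.3 ms is already measured in the proton's rest frame.
Leg 4: γ = 1/√(1 − 0.9565²) = 1/√0.08511 = 3.428; τ_4 = 12.4/3.428 = 3.617 ms.
Total: 6.093 + 17.00 + 33.30 + 3.617 ms.

τ = 60.0 ms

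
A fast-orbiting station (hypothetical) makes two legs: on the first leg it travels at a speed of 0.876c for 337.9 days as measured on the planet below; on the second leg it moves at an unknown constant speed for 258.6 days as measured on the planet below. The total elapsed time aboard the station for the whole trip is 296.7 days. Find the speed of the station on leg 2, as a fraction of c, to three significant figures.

Leg 1: γ = 1/√(1 − 0.876²) = 1/√0.2326 = 2.073; τ_1 = 337.9/2.073 = 163.0 days.
Leg 2: speed unknown; τ_2 = 258.6/γ_2.
Total proper time: 163.0 + τ_2 = 296.7, so τ_2 = 296.7 − 163.0 = 133.7 days.
γ_2 = 258.6/133.7 = 1.934; β = √(1 − 1/γ²) = √0.7326.

β = 0.856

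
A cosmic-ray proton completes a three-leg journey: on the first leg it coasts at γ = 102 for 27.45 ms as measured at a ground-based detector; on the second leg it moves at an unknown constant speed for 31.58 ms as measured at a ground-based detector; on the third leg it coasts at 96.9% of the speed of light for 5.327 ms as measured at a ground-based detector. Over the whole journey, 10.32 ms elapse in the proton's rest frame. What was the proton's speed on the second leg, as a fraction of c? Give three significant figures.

β = 0.961

Leg 1: γ = 102; τ_1 = 27.45/102.0 = 0.2691 ms.
Leg 2: speed unknown; τ_2 = 31.58/γ_2.
Leg 3: β = 0.969; γ = 1/√(1 − 0.969²) = 1/√0.06104 = 4.048; τ_3 = 5.327/4.048 = 1.316 ms.
Total proper time: 0.2691 + τ_2 + 1.316 = 10.32, so τ_2 = 10.32 − 1.585 = 8.735 ms.
γ_2 = 31.58/8.735 = 3.615; β = √(1 − 1/γ²) = √0.9235.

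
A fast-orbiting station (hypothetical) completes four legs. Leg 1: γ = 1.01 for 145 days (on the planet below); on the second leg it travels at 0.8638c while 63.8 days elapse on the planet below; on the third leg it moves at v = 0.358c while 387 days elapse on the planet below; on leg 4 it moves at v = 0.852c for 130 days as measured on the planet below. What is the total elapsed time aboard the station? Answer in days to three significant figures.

Leg 1: γ = 1.01; τ_1 = 145/1.010 = 143.6 days.
Leg 2: γ = 1/√(1 − 0.8638²) = 1/√0.2538 = 1.985; τ_2 = 63.8/1.985 = 32.14 days.
Leg 3: γ = 1/√(1 − 0.358²) = 1/√0.8718 = 1.071; τ_3 = 387/1.071 = 361.4 days.
Leg 4: γ = 1/√(1 − 0.852²) = 1/√0.2741 = 1.910; τ_4 = 130/1.910 = 68.06 days.
Total: 143.6 + 32.14 + 361.4 + 68.06 days.

τ = 605 days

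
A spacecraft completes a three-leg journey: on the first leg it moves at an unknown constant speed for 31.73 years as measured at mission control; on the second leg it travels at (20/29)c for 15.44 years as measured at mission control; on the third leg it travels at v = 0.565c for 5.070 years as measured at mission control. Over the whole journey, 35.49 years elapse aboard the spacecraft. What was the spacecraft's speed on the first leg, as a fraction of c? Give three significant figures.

β = 0.773

Leg 1: speed unknown; τ_1 = 31.73/γ_1.
Leg 2: γ = 1/√(1 − (20/29)²) = 29/21 ≈ 1.381; τ_2 = 15.44/1.381 = 11.18 years.
Leg 3: γ = 1/√(1 − 0.565²) = 1/√0.6808 = 1.212; τ_3 = 5.070/1.212 = 4.183 years.
Total proper time: τ_1 + 11.18 + 4.183 = 35.49, so τ_1 = 35.49 − 15.36 = 20.13 years.
γ_1 = 31.73/20.13 = 1.577; β = √(1 − 1/γ²) = √0.5977.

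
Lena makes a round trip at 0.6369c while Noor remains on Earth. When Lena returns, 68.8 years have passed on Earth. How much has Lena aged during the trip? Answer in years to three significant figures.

γ = 1/√(1 − 0.6369²) = 1/√0.5944 = 1.297
Lena's clock measures proper time along the trip: τ = Δt/γ = 68.8/1.297 years.

τ = 53.0 years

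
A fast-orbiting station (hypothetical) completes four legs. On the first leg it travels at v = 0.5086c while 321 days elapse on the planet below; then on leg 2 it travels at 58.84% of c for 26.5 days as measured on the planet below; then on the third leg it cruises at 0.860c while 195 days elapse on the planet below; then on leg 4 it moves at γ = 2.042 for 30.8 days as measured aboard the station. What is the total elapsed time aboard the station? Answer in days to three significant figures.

Leg 1: γ = 1/√(1 − 0.5086²) = 1/√0.7413 = 1.161; τ_1 = 321/1.161 = 276.4 days.
Leg 2: β = 0.5884; γ = 1/√(1 − 0.5884²) = 1/√0.6538 = 1.237; τ_2 = 26.5/1.237 = 21.43 days.
Leg 3: γ = 1/√(1 − 0.860²) = 1/√0.2604 = 1.960; τ_3 = 195/1.960 = 99.51 days.
Leg 4: 30.8 days is already measured aboard the station.
Total: 276.4 + 21.43 + 99.51 + 30.80 days.

τ = 428 days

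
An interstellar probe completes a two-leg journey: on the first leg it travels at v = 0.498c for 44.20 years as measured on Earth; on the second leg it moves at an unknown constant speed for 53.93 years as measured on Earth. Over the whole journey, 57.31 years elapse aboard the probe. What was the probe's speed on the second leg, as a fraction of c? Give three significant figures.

Leg 1: γ = 1/√(1 − 0.498²) = 1/√0.7520 = 1.153; τ_1 = 44.20/1.153 = 38.33 years.
Leg 2: speed unknown; τ_2 = 53.93/γ_2.
Total proper time: 38.33 + τ_2 = 57.31, so τ_2 = 57.31 − 38.33 = 18.98 years.
γ_2 = 53.93/18.98 = 2.841; β = √(1 − 1/γ²) = √0.8761.

β = 0.936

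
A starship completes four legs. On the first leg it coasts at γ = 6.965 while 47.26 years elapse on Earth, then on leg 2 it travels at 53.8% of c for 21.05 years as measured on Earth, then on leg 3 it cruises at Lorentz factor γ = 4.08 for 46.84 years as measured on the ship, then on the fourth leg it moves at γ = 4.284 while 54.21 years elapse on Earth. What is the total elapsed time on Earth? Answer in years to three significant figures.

Δt = 314 years

Leg 1: 47.26 years is already measured on Earth.
Leg 2: 21.05 years is already measured on Earth.
Leg 3: γ = 4.08; Δt_3 = 4.080 × 46.84 = 191.1 years.
Leg 4: 54.21 years is already measured on Earth.
Total: 47.26 + 21.05 + 191.1 + 54.21 years.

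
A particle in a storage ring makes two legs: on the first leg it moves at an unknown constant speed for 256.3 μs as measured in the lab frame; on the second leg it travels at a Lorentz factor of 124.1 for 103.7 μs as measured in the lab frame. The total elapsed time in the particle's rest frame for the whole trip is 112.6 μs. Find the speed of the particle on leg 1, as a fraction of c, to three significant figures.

Leg 1: speed unknown; τ_1 = 256.3/γ_1.
Leg 2: γ = 124.1; τ_2 = 103.7/124.1 = 0.8356 μs.
Total proper time: τ_1 + 0.8356 = 112.6, so τ_1 = 112.6 − 0.8356 = 111.8 μs.
γ_1 = 256.3/111.8 = 2.293; β = √(1 − 1/γ²) = √0.8098.

β = 0.900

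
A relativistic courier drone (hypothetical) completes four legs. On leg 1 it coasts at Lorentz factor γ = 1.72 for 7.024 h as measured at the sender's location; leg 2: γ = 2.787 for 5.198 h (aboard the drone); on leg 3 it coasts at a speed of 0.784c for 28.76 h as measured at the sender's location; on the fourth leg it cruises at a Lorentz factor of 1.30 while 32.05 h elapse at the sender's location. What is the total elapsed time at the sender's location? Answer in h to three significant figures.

Leg 1: 7.024 h is already measured at the sender's location.
Leg 2: γ = 2.787; Δt_2 = 2.787 × 5.198 = 14.49 h.
Leg 3: 28.76 h is already measured at the sender's location.
Leg 4: 32.05 h is already measured at the sender's location.
Total: 7.024 + 14.49 + 28.76 + 32.05 h.

Δt = 82.3 h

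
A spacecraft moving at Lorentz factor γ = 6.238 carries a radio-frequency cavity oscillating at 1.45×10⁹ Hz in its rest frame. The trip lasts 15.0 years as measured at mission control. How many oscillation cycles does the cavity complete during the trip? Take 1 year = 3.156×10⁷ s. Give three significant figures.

N = 1.10×10¹⁷

γ = 6.238
The oscillator's own cycle count is N = f × τ where τ is the proper time aboard the spacecraft. τ = Δt/γ = 15.0/6.238 = 2.405 years = 7.589×10⁷ s.
N = 1.45×10⁹ × 7.589×10⁷ = 1.100×10¹⁷.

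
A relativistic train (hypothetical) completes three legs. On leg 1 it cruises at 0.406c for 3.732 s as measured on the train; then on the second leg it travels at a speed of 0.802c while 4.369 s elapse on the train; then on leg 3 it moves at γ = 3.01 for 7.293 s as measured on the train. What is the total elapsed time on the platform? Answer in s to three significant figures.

Leg 1: γ = 1/√(1 − 0.406²) = 1/√0.8352 = 1.094; Δt_1 = 1.094 × 3.732 = 4.084 s.
Leg 2: γ = 1/√(1 − 0.802²) = 1/√0.3568 = 1.674; Δt_2 = 1.674 × 4.369 = 7.314 s.
Leg 3: γ = 3.01; Δt_3 = 3.010 × 7.293 = 21.95 s.
Total: 4.084 + 7.314 + 21.95 s.

Δt = 33.3 s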